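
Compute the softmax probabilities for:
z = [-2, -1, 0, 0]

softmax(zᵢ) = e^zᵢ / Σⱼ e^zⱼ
p = [0.0541, 0.147, 0.3995, 0.3995]

exp(z) = [0.1353, 0.3679, 1, 1]
Sum = 2.503
p = [0.0541, 0.147, 0.3995, 0.3995]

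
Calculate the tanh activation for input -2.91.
-0.9941

tanh(-2.91) = (e^(-2.91) - e^(2.91))/(e^(-2.91) + e^(2.91)) = -0.9941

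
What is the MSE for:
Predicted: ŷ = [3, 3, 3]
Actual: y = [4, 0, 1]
MSE = 4.667

MSE = (1/3)((3-4)² + (3-0)² + (3-1)²) = (1/3)(1 + 9 + 4) = 4.667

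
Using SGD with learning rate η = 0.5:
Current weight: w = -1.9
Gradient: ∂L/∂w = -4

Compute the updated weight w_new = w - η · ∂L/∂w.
w_new = 0.1

w_new = w - η·∂L/∂w = -1.9 - 0.5×(-4) = -1.9 - (-2) = 0.1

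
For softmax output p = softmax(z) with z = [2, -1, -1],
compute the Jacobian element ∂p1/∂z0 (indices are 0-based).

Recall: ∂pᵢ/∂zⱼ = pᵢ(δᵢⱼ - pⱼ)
∂p1/∂z0 = -0.04118

p = softmax(z) = [0.9094, 0.04528, 0.04528]
p1 = 0.04528, p0 = 0.9094

∂p1/∂z0 = -p1 × p0 = -0.04528 × 0.9094 = -0.04118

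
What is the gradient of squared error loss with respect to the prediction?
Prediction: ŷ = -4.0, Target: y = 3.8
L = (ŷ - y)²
∂L/∂ŷ = -15.6

∂L/∂ŷ = 2(ŷ - y) = 2(-4.0 - 3.8) = 2(-7.8) = -15.6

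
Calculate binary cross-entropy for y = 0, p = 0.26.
L = 0.3011

L = -0·log(0.26) - 1·log(0.74) = -log(0.74) = 0.3011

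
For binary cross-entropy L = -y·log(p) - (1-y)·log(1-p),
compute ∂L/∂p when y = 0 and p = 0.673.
∂L/∂p = 3.058

∂L/∂p = -y/p + (1-y)/(1-p) = 0 + 1/0.327 = 3.058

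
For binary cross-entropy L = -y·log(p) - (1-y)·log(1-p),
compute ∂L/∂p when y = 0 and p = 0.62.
∂L/∂p = 2.632

∂L/∂p = -y/p + (1-y)/(1-p) = 0 + 1/0.38 = 2.632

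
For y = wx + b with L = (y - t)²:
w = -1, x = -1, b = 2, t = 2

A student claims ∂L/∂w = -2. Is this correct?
Correct

y = (-1)(-1) + 2 = 3
∂L/∂y = 2(y - t) = 2(3 - 2) = 2
∂y/∂w = x = -1
∂L/∂w = 2 × -1 = -2

Claimed value: -2
Correct: The correct gradient is -2.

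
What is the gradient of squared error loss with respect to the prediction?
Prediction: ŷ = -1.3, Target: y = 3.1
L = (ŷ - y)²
∂L/∂ŷ = -8.8

∂L/∂ŷ = 2(ŷ - y) = 2(-1.3 - 3.1) = 2(-4.4) = -8.8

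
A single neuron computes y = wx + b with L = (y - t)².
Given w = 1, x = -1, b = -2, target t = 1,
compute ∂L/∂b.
∂L/∂b = -8

y = wx + b = (1)(-1) + -2 = -3
∂L/∂y = 2(y - t) = 2(-3 - 1) = -8
∂y/∂b = 1
∂L/∂b = ∂L/∂y · ∂y/∂b = -8 × 1 = -8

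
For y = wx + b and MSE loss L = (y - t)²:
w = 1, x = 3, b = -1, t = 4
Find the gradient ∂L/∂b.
∂L/∂b = -4

y = wx + b = (1)(3) + -1 = 2
∂L/∂y = 2(y - t) = 2(2 - 4) = -4
∂y/∂b = 1
∂L/∂b = ∂L/∂y · ∂y/∂b = -4 × 1 = -4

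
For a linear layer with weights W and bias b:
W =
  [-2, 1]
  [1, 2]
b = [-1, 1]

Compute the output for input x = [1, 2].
y = [-1, 6]

Wx = [-2×1 + 1×2, 1×1 + 2×2]
   = [0, 5]
y = Wx + b = [0 + -1, 5 + 1] = [-1, 6]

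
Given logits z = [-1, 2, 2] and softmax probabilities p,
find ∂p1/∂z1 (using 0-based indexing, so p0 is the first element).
∂p1/∂z1 = 0.2499

p = softmax(z) = [0.02429, 0.4879, 0.4879]
p1 = 0.4879

∂p1/∂z1 = p1(1 - p1) = 0.4879 × (1 - 0.4879) = 0.2499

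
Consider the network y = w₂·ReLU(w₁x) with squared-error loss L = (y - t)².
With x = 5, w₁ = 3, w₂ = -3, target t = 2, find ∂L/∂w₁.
∂L/∂w₁ = 1410

Forward pass:
z = w₁x = 3×5 = 15
h = ReLU(15) = 15
y = w₂h = -3×15 = -45

Backward pass:
∂L/∂y = 2(y - t) = 2(-45 - 2) = -94
∂y/∂h = w₂ = -3
∂h/∂z = 1 (ReLU derivative)
∂z/∂w₁ = x = 5

∂L/∂w₁ = -94 × -3 × 1 × 5 = 1410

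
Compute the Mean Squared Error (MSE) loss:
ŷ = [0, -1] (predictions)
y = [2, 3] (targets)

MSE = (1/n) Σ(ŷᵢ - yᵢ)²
MSE = 10

MSE = (1/2)((0-2)² + (-1-3)²) = (1/2)(4 + 16) = 10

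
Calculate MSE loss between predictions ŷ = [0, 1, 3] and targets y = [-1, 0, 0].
MSE = 3.667

MSE = (1/3)((0--1)² + (1-0)² + (3-0)²) = (1/3)(1 + 1 + 9) = 3.667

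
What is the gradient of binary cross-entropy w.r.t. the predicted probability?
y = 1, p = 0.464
∂L/∂p = -2.155

∂L/∂p = -y/p + (1-y)/(1-p) = -1/0.464 + 0 = -2.155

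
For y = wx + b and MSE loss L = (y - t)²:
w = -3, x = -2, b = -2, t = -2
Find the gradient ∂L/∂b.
∂L/∂b = 12

y = wx + b = (-3)(-2) + -2 = 4
∂L/∂y = 2(y - t) = 2(4 - -2) = 12
∂y/∂b = 1
∂L/∂b = ∂L/∂y · ∂y/∂b = 12 × 1 = 12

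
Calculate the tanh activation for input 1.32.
0.8668

tanh(1.32) = (e^(1.32) - e^(-1.32))/(e^(1.32) + e^(-1.32)) = 0.8668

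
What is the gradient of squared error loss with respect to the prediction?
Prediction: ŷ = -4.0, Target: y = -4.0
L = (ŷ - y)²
∂L/∂ŷ = 0.0

∂L/∂ŷ = 2(ŷ - y) = 2(-4.0 - -4.0) = 2(0.0) = 0.0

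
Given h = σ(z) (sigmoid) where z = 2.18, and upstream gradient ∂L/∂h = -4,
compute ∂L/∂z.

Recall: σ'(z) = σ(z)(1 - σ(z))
∂L/∂z = -0.365

σ(2.18) = 0.8984
σ'(2.18) = σ(2.18)(1 - σ(2.18)) = 0.8984 × 0.1016 = 0.09125
∂L/∂z = ∂L/∂h · σ'(z) = -4 × 0.09125 = -0.365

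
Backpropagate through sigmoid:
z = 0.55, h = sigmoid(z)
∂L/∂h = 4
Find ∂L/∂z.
∂L/∂z = 0.928

σ(0.55) = 0.6341
σ'(0.55) = σ(0.55)(1 - σ(0.55)) = 0.6341 × 0.3659 = 0.232
∂L/∂z = ∂L/∂h · σ'(z) = 4 × 0.232 = 0.928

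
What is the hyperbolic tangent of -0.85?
-0.6911

tanh(-0.85) = (e^(-0.85) - e^(0.85))/(e^(-0.85) + e^(0.85)) = -0.6911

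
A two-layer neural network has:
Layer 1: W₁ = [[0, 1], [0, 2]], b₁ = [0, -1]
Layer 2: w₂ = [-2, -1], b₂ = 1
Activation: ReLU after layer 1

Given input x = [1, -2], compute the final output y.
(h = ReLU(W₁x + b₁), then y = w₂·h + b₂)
y = 1

Layer 1 pre-activation: z₁ = [-2, -5]
After ReLU: h = [0, 0]
Layer 2 output: y = -2×0 + -1×0 + 1 = 1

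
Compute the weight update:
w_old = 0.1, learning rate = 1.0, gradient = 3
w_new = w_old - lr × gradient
w_new = -2.9

w_new = w - η·∂L/∂w = 0.1 - 1.0×(3) = 0.1 - (3) = -2.9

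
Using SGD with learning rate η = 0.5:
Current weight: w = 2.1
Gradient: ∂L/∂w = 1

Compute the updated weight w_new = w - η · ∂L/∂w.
w_new = 1.6

w_new = w - η·∂L/∂w = 2.1 - 0.5×(1) = 2.1 - (0.5) = 1.6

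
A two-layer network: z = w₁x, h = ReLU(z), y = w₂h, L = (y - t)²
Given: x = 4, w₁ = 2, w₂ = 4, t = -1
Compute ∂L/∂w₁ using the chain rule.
∂L/∂w₁ = 1056

Forward pass:
z = w₁x = 2×4 = 8
h = ReLU(8) = 8
y = w₂h = 4×8 = 32

Backward pass:
∂L/∂y = 2(y - t) = 2(32 - -1) = 66
∂y/∂h = w₂ = 4
∂h/∂z = 1 (ReLU derivative)
∂z/∂w₁ = x = 4

∂L/∂w₁ = 66 × 4 × 1 × 4 = 1056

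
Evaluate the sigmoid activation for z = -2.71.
0.06239

sigmoid(-2.71) = 1/(1 + e^(2.71)) = 1/(1 + 15.03) = 0.06239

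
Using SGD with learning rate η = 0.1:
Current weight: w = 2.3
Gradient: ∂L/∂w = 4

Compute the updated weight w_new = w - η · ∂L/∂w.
w_new = 1.9

w_new = w - η·∂L/∂w = 2.3 - 0.1×(4) = 2.3 - (0.4) = 1.9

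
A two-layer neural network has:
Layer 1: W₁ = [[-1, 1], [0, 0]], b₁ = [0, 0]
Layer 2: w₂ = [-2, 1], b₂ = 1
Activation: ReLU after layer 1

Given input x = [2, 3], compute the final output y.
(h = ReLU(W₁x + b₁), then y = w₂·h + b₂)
y = -1

Layer 1 pre-activation: z₁ = [1, 0]
After ReLU: h = [1, 0]
Layer 2 output: y = -2×1 + 1×0 + 1 = -1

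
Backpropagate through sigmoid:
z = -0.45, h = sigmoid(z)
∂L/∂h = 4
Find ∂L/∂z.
∂L/∂z = 0.951

σ(-0.45) = 0.3894
σ'(-0.45) = σ(-0.45)(1 - σ(-0.45)) = 0.3894 × 0.6106 = 0.2378
∂L/∂z = ∂L/∂h · σ'(z) = 4 × 0.2378 = 0.951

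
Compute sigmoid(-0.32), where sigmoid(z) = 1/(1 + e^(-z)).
0.4207

sigmoid(-0.32) = 1/(1 + e^(0.32)) = 1/(1 + 1.377) = 0.4207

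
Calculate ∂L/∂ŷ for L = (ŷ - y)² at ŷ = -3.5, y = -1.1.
∂L/∂ŷ = -4.8

∂L/∂ŷ = 2(ŷ - y) = 2(-3.5 - -1.1) = 2(-2.4) = -4.8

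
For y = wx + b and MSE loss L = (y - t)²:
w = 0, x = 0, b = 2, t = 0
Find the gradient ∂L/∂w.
∂L/∂w = 0

y = wx + b = (0)(0) + 2 = 2
∂L/∂y = 2(y - t) = 2(2 - 0) = 4
∂y/∂w = x = 0
∂L/∂w = ∂L/∂y · ∂y/∂w = 4 × 0 = 0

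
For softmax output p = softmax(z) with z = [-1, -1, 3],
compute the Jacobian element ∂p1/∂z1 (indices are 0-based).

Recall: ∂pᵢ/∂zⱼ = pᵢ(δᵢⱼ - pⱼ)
∂p1/∂z1 = 0.01736

p = softmax(z) = [0.01767, 0.01767, 0.9647]
p1 = 0.01767

∂p1/∂z1 = p1(1 - p1) = 0.01767 × (1 - 0.01767) = 0.01736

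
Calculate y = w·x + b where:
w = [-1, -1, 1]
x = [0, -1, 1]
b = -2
y = 0

y = (-1)(0) + (-1)(-1) + (1)(1) + -2 = 0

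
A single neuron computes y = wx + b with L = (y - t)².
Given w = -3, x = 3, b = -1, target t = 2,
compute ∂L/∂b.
∂L/∂b = -24

y = wx + b = (-3)(3) + -1 = -10
∂L/∂y = 2(y - t) = 2(-10 - 2) = -24
∂y/∂b = 1
∂L/∂b = ∂L/∂y · ∂y/∂b = -24 × 1 = -24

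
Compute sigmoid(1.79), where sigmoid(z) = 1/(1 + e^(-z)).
0.8569

sigmoid(1.79) = 1/(1 + e^(-1.79)) = 1/(1 + 0.167) = 0.8569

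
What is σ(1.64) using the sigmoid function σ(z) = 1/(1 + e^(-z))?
0.8375

sigmoid(1.64) = 1/(1 + e^(-1.64)) = 1/(1 + 0.194) = 0.8375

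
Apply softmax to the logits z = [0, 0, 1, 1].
p = [0.1345, 0.1345, 0.3655, 0.3655]

exp(z) = [1, 1, 2.718, 2.718]
Sum = 7.437
p = [0.1345, 0.1345, 0.3655, 0.3655]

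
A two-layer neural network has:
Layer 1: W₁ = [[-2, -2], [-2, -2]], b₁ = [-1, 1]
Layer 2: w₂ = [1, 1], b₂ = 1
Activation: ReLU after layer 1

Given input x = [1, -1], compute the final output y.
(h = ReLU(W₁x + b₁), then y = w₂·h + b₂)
y = 2

Layer 1 pre-activation: z₁ = [-1, 1]
After ReLU: h = [0, 1]
Layer 2 output: y = 1×0 + 1×1 + 1 = 2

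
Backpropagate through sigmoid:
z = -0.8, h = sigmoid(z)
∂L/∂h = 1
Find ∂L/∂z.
∂L/∂z = 0.2139

σ(-0.8) = 0.31
σ'(-0.8) = σ(-0.8)(1 - σ(-0.8)) = 0.31 × 0.69 = 0.2139
∂L/∂z = ∂L/∂h · σ'(z) = 1 × 0.2139 = 0.2139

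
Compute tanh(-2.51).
-0.9869

tanh(-2.51) = (e^(-2.51) - e^(2.51))/(e^(-2.51) + e^(2.51)) = -0.9869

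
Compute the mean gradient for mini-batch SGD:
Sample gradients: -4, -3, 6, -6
Average gradient = -1.75

Average = (1/4)(-4 + -3 + 6 + -6) = -7/4 = -1.75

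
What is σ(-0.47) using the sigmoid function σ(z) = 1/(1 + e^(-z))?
0.3846

sigmoid(-0.47) = 1/(1 + e^(0.47)) = 1/(1 + 1.6) = 0.3846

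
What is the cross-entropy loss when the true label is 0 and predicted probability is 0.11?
L = 0.1165

L = -0·log(0.11) - 1·log(0.89) = -log(0.89) = 0.1165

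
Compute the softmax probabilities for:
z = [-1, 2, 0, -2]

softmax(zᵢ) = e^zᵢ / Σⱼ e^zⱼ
p = [0.0414, 0.831, 0.1125, 0.0152]

exp(z) = [0.3679, 7.389, 1, 0.1353]
Sum = 8.892
p = [0.0414, 0.831, 0.1125, 0.0152]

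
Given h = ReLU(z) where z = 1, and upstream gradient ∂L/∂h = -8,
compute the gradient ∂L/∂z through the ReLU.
∂L/∂z = -8

h = ReLU(1) = 1
Since z > 0: ∂h/∂z = 1
∂L/∂z = ∂L/∂h · ∂h/∂z = -8 × 1 = -8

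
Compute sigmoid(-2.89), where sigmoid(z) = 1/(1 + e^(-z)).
0.05265

sigmoid(-2.89) = 1/(1 + e^(2.89)) = 1/(1 + 17.99) = 0.05265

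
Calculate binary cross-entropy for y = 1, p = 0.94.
L = 0.06188

L = -1·log(0.94) - 0·log(0.06) = -log(0.94) = 0.06188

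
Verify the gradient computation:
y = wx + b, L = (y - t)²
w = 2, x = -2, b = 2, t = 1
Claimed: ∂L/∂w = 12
Correct

y = (2)(-2) + 2 = -2
∂L/∂y = 2(y - t) = 2(-2 - 1) = -6
∂y/∂w = x = -2
∂L/∂w = -6 × -2 = 12

Claimed value: 12
Correct: The correct gradient is 12.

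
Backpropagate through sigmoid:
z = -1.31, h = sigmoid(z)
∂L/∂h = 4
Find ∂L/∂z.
∂L/∂z = 0.6693

σ(-1.31) = 0.2125
σ'(-1.31) = σ(-1.31)(1 - σ(-1.31)) = 0.2125 × 0.7875 = 0.1673
∂L/∂z = ∂L/∂h · σ'(z) = 4 × 0.1673 = 0.6693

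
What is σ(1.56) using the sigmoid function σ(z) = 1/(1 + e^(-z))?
0.8264

sigmoid(1.56) = 1/(1 + e^(-1.56)) = 1/(1 + 0.2101) = 0.8264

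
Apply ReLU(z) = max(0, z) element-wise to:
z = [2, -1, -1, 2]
h = [2, 0, 0, 2]

ReLU applied element-wise: max(0,2)=2, max(0,-1)=0, max(0,-1)=0, max(0,2)=2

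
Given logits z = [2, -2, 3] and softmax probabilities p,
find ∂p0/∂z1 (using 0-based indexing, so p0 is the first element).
∂p0/∂z1 = -0.001312

p = softmax(z) = [0.2676, 0.004902, 0.7275]
p0 = 0.2676, p1 = 0.004902

∂p0/∂z1 = -p0 × p1 = -0.2676 × 0.004902 = -0.001312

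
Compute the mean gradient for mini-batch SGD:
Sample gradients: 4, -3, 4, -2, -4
Average gradient = -0.2

Average = (1/5)(4 + -3 + 4 + -2 + -4) = -1/5 = -0.2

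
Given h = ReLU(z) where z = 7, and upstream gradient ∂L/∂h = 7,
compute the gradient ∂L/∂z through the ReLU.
∂L/∂z = 7

h = ReLU(7) = 7
Since z > 0: ∂h/∂z = 1
∂L/∂z = ∂L/∂h · ∂h/∂z = 7 × 1 = 7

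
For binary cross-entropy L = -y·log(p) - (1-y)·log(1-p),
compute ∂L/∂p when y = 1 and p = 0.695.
∂L/∂p = -1.439

∂L/∂p = -y/p + (1-y)/(1-p) = -1/0.695 + 0 = -1.439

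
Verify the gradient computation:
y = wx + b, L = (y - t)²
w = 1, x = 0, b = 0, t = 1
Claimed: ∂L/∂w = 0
Correct

y = (1)(0) + 0 = 0
∂L/∂y = 2(y - t) = 2(0 - 1) = -2
∂y/∂w = x = 0
∂L/∂w = -2 × 0 = 0

Claimed value: 0
Correct: The correct gradient is 0.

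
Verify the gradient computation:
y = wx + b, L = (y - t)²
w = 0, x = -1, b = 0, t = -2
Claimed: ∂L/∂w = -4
Correct

y = (0)(-1) + 0 = 0
∂L/∂y = 2(y - t) = 2(0 - -2) = 4
∂y/∂w = x = -1
∂L/∂w = 4 × -1 = -4

Claimed value: -4
Correct: The correct gradient is -4.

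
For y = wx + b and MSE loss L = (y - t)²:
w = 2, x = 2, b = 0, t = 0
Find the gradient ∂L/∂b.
∂L/∂b = 8

y = wx + b = (2)(2) + 0 = 4
∂L/∂y = 2(y - t) = 2(4 - 0) = 8
∂y/∂b = 1
∂L/∂b = ∂L/∂y · ∂y/∂b = 8 × 1 = 8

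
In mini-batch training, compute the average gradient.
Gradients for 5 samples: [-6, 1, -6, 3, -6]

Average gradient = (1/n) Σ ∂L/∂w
Average gradient = -2.8

Average = (1/5)(-6 + 1 + -6 + 3 + -6) = -14/5 = -2.8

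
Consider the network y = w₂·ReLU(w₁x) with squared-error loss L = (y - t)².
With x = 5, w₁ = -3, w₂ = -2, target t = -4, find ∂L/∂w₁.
∂L/∂w₁ = 0

Forward pass:
z = w₁x = -3×5 = -15
h = ReLU(-15) = 0
y = w₂h = -2×0 = 0

Backward pass:
∂L/∂y = 2(y - t) = 2(0 - -4) = 8
∂y/∂h = w₂ = -2
∂h/∂z = 0 (ReLU derivative)
∂z/∂w₁ = x = 5

∂L/∂w₁ = 8 × -2 × 0 × 5 = 0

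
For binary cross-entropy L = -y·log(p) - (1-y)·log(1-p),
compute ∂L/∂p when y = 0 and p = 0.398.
∂L/∂p = 1.661

∂L/∂p = -y/p + (1-y)/(1-p) = 0 + 1/0.602 = 1.661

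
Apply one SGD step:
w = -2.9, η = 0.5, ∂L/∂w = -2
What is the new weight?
w_new = -1.9

w_new = w - η·∂L/∂w = -2.9 - 0.5×(-2) = -2.9 - (-1) = -1.9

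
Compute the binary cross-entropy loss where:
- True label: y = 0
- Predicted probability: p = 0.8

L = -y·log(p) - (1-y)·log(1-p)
L = 1.609

L = -0·log(0.8) - 1·log(0.2) = -log(0.2) = 1.609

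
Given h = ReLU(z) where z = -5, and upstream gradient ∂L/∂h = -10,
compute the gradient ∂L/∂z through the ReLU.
∂L/∂z = 0

h = ReLU(-5) = 0
Since z < 0: ∂h/∂z = 0
∂L/∂z = ∂L/∂h · ∂h/∂z = -10 × 0 = 0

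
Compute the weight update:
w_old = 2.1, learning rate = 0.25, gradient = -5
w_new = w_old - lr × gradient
w_new = 3.35

w_new = w - η·∂L/∂w = 2.1 - 0.25×(-5) = 2.1 - (-1.25) = 3.35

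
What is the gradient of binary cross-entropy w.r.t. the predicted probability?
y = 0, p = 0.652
∂L/∂p = 2.874

∂L/∂p = -y/p + (1-y)/(1-p) = 0 + 1/0.348 = 2.874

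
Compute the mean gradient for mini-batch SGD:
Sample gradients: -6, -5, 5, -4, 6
Average gradient = -0.8

Average = (1/5)(-6 + -5 + 5 + -4 + 6) = -4/5 = -0.8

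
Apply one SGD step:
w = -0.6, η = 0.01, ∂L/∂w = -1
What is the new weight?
w_new = -0.59

w_new = w - η·∂L/∂w = -0.6 - 0.01×(-1) = -0.6 - (-0.01) = -0.59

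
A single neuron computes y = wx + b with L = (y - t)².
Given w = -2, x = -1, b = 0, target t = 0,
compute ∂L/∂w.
∂L/∂w = -4

y = wx + b = (-2)(-1) + 0 = 2
∂L/∂y = 2(y - t) = 2(2 - 0) = 4
∂y/∂w = x = -1
∂L/∂w = ∂L/∂y · ∂y/∂w = 4 × -1 = -4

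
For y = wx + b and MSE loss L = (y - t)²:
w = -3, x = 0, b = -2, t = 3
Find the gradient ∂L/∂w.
∂L/∂w = 0

y = wx + b = (-3)(0) + -2 = -2
∂L/∂y = 2(y - t) = 2(-2 - 3) = -10
∂y/∂w = x = 0
∂L/∂w = ∂L/∂y · ∂y/∂w = -10 × 0 = 0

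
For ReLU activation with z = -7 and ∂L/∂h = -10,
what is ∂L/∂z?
∂L/∂z = 0

h = ReLU(-7) = 0
Since z < 0: ∂h/∂z = 0
∂L/∂z = ∂L/∂h · ∂h/∂z = -10 × 0 = 0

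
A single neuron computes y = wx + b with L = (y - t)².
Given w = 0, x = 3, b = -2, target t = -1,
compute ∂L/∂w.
∂L/∂w = -6

y = wx + b = (0)(3) + -2 = -2
∂L/∂y = 2(y - t) = 2(-2 - -1) = -2
∂y/∂w = x = 3
∂L/∂w = ∂L/∂y · ∂y/∂w = -2 × 3 = -6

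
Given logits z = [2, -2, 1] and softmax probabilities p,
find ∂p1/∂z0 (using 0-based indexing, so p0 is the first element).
∂p1/∂z0 = -0.009532

p = softmax(z) = [0.7214, 0.01321, 0.2654]
p1 = 0.01321, p0 = 0.7214

∂p1/∂z0 = -p1 × p0 = -0.01321 × 0.7214 = -0.009532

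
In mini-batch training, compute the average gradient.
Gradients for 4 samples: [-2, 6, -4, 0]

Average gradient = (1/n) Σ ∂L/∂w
Average gradient = 0

Average = (1/4)(-2 + 6 + -4 + 0) = 0/4 = 0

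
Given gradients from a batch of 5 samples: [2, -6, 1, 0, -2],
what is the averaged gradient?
Average gradient = -1

Average = (1/5)(2 + -6 + 1 + 0 + -2) = -5/5 = -1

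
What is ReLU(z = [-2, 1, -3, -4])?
h = [0, 1, 0, 0]

ReLU applied element-wise: max(0,-2)=0, max(0,1)=1, max(0,-3)=0, max(0,-4)=0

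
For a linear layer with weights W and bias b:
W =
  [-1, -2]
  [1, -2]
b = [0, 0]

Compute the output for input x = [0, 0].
y = [0, 0]

Wx = [-1×0 + -2×0, 1×0 + -2×0]
   = [0, 0]
y = Wx + b = [0 + 0, 0 + 0] = [0, 0]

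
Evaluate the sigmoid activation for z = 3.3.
0.9644

sigmoid(3.3) = 1/(1 + e^(-3.3)) = 1/(1 + 0.03688) = 0.9644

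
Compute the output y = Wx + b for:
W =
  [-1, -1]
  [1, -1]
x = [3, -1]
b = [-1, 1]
y = [-3, 5]

Wx = [-1×3 + -1×-1, 1×3 + -1×-1]
   = [-2, 4]
y = Wx + b = [-2 + -1, 4 + 1] = [-3, 5]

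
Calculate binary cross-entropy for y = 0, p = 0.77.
L = 1.47

L = -0·log(0.77) - 1·log(0.23) = -log(0.23) = 1.47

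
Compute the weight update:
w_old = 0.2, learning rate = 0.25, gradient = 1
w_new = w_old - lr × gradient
w_new = -0.05

w_new = w - η·∂L/∂w = 0.2 - 0.25×(1) = 0.2 - (0.25) = -0.05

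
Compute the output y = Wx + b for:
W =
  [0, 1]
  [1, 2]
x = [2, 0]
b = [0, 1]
y = [0, 3]

Wx = [0×2 + 1×0, 1×2 + 2×0]
   = [0, 2]
y = Wx + b = [0 + 0, 2 + 1] = [0, 3]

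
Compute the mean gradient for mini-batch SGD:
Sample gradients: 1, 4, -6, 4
Average gradient = 0.75

Average = (1/4)(1 + 4 + -6 + 4) = 3/4 = 0.75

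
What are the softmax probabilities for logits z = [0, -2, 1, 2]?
p = [0.0889, 0.012, 0.2418, 0.6572]

exp(z) = [1, 0.1353, 2.718, 7.389]
Sum = 11.24
p = [0.0889, 0.012, 0.2418, 0.6572]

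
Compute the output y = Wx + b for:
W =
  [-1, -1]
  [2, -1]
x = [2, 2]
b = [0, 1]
y = [-4, 3]

Wx = [-1×2 + -1×2, 2×2 + -1×2]
   = [-4, 2]
y = Wx + b = [-4 + 0, 2 + 1] = [-4, 3]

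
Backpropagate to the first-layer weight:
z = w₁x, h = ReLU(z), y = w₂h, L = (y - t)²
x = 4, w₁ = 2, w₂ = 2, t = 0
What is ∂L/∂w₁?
∂L/∂w₁ = 256

Forward pass:
z = w₁x = 2×4 = 8
h = ReLU(8) = 8
y = w₂h = 2×8 = 16

Backward pass:
∂L/∂y = 2(y - t) = 2(16 - 0) = 32
∂y/∂h = w₂ = 2
∂h/∂z = 1 (ReLU derivative)
∂z/∂w₁ = x = 4

∂L/∂w₁ = 32 × 2 × 1 × 4 = 256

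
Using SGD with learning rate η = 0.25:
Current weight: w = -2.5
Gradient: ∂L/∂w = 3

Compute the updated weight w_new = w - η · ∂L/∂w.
w_new = -3.25

w_new = w - η·∂L/∂w = -2.5 - 0.25×(3) = -2.5 - (0.75) = -3.25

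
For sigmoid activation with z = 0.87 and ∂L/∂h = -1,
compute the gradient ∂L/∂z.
∂L/∂z = -0.2081

σ(0.87) = 0.7047
σ'(0.87) = σ(0.87)(1 - σ(0.87)) = 0.7047 × 0.2953 = 0.2081
∂L/∂z = ∂L/∂h · σ'(z) = -1 × 0.2081 = -0.2081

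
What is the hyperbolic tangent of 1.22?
0.8397

tanh(1.22) = (e^(1.22) - e^(-1.22))/(e^(1.22) + e^(-1.22)) = 0.8397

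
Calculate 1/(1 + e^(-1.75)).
0.852

sigmoid(1.75) = 1/(1 + e^(-1.75)) = 1/(1 + 0.1738) = 0.852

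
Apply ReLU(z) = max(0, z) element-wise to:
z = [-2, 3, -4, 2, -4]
h = [0, 3, 0, 2, 0]

ReLU applied element-wise: max(0,-2)=0, max(0,3)=3, max(0,-4)=0, max(0,2)=2, max(0,-4)=0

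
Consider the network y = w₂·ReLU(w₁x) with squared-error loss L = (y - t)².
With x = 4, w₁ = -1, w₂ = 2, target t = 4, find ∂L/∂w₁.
∂L/∂w₁ = 0

Forward pass:
z = w₁x = -1×4 = -4
h = ReLU(-4) = 0
y = w₂h = 2×0 = 0

Backward pass:
∂L/∂y = 2(y - t) = 2(0 - 4) = -8
∂y/∂h = w₂ = 2
∂h/∂z = 0 (ReLU derivative)
∂z/∂w₁ = x = 4

∂L/∂w₁ = -8 × 2 × 0 × 4 = 0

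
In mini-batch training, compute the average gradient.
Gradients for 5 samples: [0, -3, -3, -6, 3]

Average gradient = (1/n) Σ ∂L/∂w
Average gradient = -1.8

Average = (1/5)(0 + -3 + -3 + -6 + 3) = -9/5 = -1.8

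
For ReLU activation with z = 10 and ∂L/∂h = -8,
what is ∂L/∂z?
∂L/∂z = -8

h = ReLU(10) = 10
Since z > 0: ∂h/∂z = 1
∂L/∂z = ∂L/∂h · ∂h/∂z = -8 × 1 = -8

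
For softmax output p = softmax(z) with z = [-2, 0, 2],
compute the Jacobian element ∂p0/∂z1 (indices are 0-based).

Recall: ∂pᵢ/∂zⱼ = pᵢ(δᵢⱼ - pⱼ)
∂p0/∂z1 = -0.001862

p = softmax(z) = [0.01588, 0.1173, 0.8668]
p0 = 0.01588, p1 = 0.1173

∂p0/∂z1 = -p0 × p1 = -0.01588 × 0.1173 = -0.001862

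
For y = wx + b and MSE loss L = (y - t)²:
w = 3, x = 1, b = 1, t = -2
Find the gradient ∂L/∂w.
∂L/∂w = 12

y = wx + b = (3)(1) + 1 = 4
∂L/∂y = 2(y - t) = 2(4 - -2) = 12
∂y/∂w = x = 1
∂L/∂w = ∂L/∂y · ∂y/∂w = 12 × 1 = 12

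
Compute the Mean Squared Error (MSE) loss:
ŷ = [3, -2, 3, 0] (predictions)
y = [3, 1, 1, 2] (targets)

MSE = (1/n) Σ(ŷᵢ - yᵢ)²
MSE = 4.25

MSE = (1/4)((3-3)² + (-2-1)² + (3-1)² + (0-2)²) = (1/4)(0 + 9 + 4 + 4) = 4.25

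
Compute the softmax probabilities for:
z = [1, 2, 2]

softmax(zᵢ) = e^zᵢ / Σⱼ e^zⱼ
p = [0.1554, 0.4223, 0.4223]

exp(z) = [2.718, 7.389, 7.389]
Sum = 17.5
p = [0.1554, 0.4223, 0.4223]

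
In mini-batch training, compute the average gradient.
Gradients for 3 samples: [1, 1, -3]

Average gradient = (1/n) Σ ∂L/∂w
Average gradient = -0.3333

Average = (1/3)(1 + 1 + -3) = -1/3 = -0.3333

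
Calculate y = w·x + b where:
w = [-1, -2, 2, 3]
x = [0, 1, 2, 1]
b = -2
y = 3

y = (-1)(0) + (-2)(1) + (2)(2) + (3)(1) + -2 = 3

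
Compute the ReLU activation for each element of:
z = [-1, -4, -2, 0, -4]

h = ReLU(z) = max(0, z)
h = [0, 0, 0, 0, 0]

ReLU applied element-wise: max(0,-1)=0, max(0,-4)=0, max(0,-2)=0, max(0,0)=0, max(0,-4)=0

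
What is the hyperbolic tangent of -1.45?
-0.8957

tanh(-1.45) = (e^(-1.45) - e^(1.45))/(e^(-1.45) + e^(1.45)) = -0.8957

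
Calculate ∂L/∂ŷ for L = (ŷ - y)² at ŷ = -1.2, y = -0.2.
∂L/∂ŷ = -2.0

∂L/∂ŷ = 2(ŷ - y) = 2(-1.2 - -0.2) = 2(-1.0) = -2.0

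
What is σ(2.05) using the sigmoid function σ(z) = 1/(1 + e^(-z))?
0.8859

sigmoid(2.05) = 1/(1 + e^(-2.05)) = 1/(1 + 0.1287) = 0.8859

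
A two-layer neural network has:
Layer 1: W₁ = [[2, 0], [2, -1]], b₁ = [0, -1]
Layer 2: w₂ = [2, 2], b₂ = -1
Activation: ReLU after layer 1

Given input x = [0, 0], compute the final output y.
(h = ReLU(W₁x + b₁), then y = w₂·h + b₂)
y = -1

Layer 1 pre-activation: z₁ = [0, -1]
After ReLU: h = [0, 0]
Layer 2 output: y = 2×0 + 2×0 + -1 = -1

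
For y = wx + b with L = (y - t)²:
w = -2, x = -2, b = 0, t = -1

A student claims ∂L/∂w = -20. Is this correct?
Correct

y = (-2)(-2) + 0 = 4
∂L/∂y = 2(y - t) = 2(4 - -1) = 10
∂y/∂w = x = -2
∂L/∂w = 10 × -2 = -20

Claimed value: -20
Correct: The correct gradient is -20.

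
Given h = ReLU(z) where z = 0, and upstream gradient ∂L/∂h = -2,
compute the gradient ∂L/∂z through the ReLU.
∂L/∂z = 0

h = ReLU(0) = 0
At z = 0: ∂h/∂z = 0 (by convention)
∂L/∂z = ∂L/∂h · ∂h/∂z = -2 × 0 = 0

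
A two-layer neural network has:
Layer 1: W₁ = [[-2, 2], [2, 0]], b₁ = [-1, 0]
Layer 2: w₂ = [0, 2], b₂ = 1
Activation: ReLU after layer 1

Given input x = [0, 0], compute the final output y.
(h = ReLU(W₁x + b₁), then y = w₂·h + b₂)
y = 1

Layer 1 pre-activation: z₁ = [-1, 0]
After ReLU: h = [0, 0]
Layer 2 output: y = 0×0 + 2×0 + 1 = 1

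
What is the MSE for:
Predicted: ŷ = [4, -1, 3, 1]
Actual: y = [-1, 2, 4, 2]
MSE = 9

MSE = (1/4)((4--1)² + (-1-2)² + (3-4)² + (1-2)²) = (1/4)(25 + 9 + 1 + 1) = 9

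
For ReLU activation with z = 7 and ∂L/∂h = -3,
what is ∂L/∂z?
∂L/∂z = -3

h = ReLU(7) = 7
Since z > 0: ∂h/∂z = 1
∂L/∂z = ∂L/∂h · ∂h/∂z = -3 × 1 = -3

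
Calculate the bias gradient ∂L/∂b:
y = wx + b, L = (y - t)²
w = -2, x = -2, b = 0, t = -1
∂L/∂b = 10

y = wx + b = (-2)(-2) + 0 = 4
∂L/∂y = 2(y - t) = 2(4 - -1) = 10
∂y/∂b = 1
∂L/∂b = ∂L/∂y · ∂y/∂b = 10 × 1 = 10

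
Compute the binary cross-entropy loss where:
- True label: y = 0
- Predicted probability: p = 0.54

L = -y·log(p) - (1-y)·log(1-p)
L = 0.7765

L = -0·log(0.54) - 1·log(0.46) = -log(0.46) = 0.7765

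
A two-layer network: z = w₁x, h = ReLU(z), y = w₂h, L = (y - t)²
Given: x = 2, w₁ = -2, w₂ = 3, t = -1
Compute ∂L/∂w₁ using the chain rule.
∂L/∂w₁ = 0

Forward pass:
z = w₁x = -2×2 = -4
h = ReLU(-4) = 0
y = w₂h = 3×0 = 0

Backward pass:
∂L/∂y = 2(y - t) = 2(0 - -1) = 2
∂y/∂h = w₂ = 3
∂h/∂z = 0 (ReLU derivative)
∂z/∂w₁ = x = 2

∂L/∂w₁ = 2 × 3 × 0 × 2 = 0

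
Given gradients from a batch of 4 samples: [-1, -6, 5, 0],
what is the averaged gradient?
Average gradient = -0.5

Average = (1/4)(-1 + -6 + 5 + 0) = -2/4 = -0.5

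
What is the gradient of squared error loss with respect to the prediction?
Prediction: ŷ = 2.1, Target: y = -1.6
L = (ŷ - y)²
∂L/∂ŷ = 7.4

∂L/∂ŷ = 2(ŷ - y) = 2(2.1 - -1.6) = 2(3.7) = 7.4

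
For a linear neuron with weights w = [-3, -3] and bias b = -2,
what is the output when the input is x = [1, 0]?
y = -5

y = (-3)(1) + (-3)(0) + -2 = -5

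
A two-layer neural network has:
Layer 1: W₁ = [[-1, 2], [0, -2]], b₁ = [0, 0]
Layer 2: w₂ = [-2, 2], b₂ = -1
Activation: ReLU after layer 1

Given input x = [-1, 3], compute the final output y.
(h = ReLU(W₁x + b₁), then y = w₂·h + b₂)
y = -15

Layer 1 pre-activation: z₁ = [7, -6]
After ReLU: h = [7, 0]
Layer 2 output: y = -2×7 + 2×0 + -1 = -15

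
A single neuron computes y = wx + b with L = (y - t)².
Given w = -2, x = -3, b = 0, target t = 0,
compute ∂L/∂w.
∂L/∂w = -36

y = wx + b = (-2)(-3) + 0 = 6
∂L/∂y = 2(y - t) = 2(6 - 0) = 12
∂y/∂w = x = -3
∂L/∂w = ∂L/∂y · ∂y/∂w = 12 × -3 = -36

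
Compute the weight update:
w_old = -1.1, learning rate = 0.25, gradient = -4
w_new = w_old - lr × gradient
w_new = -0.1

w_new = w - η·∂L/∂w = -1.1 - 0.25×(-4) = -1.1 - (-1) = -0.1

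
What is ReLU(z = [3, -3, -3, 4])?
h = [3, 0, 0, 4]

ReLU applied element-wise: max(0,3)=3, max(0,-3)=0, max(0,-3)=0, max(0,4)=4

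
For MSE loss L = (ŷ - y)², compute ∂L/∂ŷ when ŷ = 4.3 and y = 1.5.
∂L/∂ŷ = 5.6

∂L/∂ŷ = 2(ŷ - y) = 2(4.3 - 1.5) = 2(2.8) = 5.6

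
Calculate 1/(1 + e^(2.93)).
0.05069

sigmoid(-2.93) = 1/(1 + e^(2.93)) = 1/(1 + 18.73) = 0.05069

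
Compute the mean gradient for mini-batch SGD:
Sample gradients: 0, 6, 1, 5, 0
Average gradient = 2.4

Average = (1/5)(0 + 6 + 1 + 5 + 0) = 12/5 = 2.4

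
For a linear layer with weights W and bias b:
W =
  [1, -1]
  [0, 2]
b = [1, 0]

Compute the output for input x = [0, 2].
y = [-1, 4]

Wx = [1×0 + -1×2, 0×0 + 2×2]
   = [-2, 4]
y = Wx + b = [-2 + 1, 4 + 0] = [-1, 4]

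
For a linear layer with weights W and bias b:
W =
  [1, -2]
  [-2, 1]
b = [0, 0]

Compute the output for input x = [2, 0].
y = [2, -4]

Wx = [1×2 + -2×0, -2×2 + 1×0]
   = [2, -4]
y = Wx + b = [2 + 0, -4 + 0] = [2, -4]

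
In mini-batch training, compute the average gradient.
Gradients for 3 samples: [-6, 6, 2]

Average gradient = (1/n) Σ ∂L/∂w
Average gradient = 0.6667

Average = (1/3)(-6 + 6 + 2) = 2/3 = 0.6667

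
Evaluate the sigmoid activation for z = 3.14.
0.9585

sigmoid(3.14) = 1/(1 + e^(-3.14)) = 1/(1 + 0.04328) = 0.9585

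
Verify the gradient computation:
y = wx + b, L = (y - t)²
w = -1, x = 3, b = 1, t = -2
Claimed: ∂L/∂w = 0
Correct

y = (-1)(3) + 1 = -2
∂L/∂y = 2(y - t) = 2(-2 - -2) = 0
∂y/∂w = x = 3
∂L/∂w = 0 × 3 = 0

Claimed value: 0
Correct: The correct gradient is 0.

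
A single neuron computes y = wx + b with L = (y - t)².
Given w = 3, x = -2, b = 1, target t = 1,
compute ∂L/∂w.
∂L/∂w = 24

y = wx + b = (3)(-2) + 1 = -5
∂L/∂y = 2(y - t) = 2(-5 - 1) = -12
∂y/∂w = x = -2
∂L/∂w = ∂L/∂y · ∂y/∂w = -12 × -2 = 24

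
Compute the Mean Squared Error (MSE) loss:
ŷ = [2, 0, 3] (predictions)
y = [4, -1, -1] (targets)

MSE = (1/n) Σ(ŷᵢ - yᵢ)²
MSE = 7

MSE = (1/3)((2-4)² + (0--1)² + (3--1)²) = (1/3)(4 + 1 + 16) = 7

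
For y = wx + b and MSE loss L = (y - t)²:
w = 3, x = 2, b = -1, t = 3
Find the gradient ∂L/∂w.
∂L/∂w = 8

y = wx + b = (3)(2) + -1 = 5
∂L/∂y = 2(y - t) = 2(5 - 3) = 4
∂y/∂w = x = 2
∂L/∂w = ∂L/∂y · ∂y/∂w = 4 × 2 = 8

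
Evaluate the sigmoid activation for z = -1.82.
0.1394

sigmoid(-1.82) = 1/(1 + e^(1.82)) = 1/(1 + 6.172) = 0.1394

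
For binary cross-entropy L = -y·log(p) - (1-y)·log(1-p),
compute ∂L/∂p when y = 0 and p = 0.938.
∂L/∂p = 16.13

∂L/∂p = -y/p + (1-y)/(1-p) = 0 + 1/0.062 = 16.13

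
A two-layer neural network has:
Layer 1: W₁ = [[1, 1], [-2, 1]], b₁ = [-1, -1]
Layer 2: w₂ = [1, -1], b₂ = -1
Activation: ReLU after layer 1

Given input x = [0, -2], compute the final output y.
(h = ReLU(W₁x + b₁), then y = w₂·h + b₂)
y = -1

Layer 1 pre-activation: z₁ = [-3, -3]
After ReLU: h = [0, 0]
Layer 2 output: y = 1×0 + -1×0 + -1 = -1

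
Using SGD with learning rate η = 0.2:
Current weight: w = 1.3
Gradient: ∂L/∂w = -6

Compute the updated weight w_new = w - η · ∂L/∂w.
w_new = 2.5

w_new = w - η·∂L/∂w = 1.3 - 0.2×(-6) = 1.3 - (-1.2) = 2.5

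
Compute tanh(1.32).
0.8668

tanh(1.32) = (e^(1.32) - e^(-1.32))/(e^(1.32) + e^(-1.32)) = 0.8668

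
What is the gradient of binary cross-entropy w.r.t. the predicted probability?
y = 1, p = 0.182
∂L/∂p = -5.495

∂L/∂p = -y/p + (1-y)/(1-p) = -1/0.182 + 0 = -5.495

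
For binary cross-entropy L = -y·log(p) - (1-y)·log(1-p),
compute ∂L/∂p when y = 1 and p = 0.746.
∂L/∂p = -1.34

∂L/∂p = -y/p + (1-y)/(1-p) = -1/0.746 + 0 = -1.34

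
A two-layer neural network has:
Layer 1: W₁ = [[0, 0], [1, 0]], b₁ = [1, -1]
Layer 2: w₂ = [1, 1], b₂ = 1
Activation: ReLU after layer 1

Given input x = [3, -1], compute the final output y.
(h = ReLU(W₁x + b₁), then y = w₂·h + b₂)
y = 4

Layer 1 pre-activation: z₁ = [1, 2]
After ReLU: h = [1, 2]
Layer 2 output: y = 1×1 + 1×2 + 1 = 4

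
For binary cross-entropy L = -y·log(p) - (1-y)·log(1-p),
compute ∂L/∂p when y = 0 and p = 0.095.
∂L/∂p = 1.105

∂L/∂p = -y/p + (1-y)/(1-p) = 0 + 1/0.905 = 1.105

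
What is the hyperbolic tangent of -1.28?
-0.8565

tanh(-1.28) = (e^(-1.28) - e^(1.28))/(e^(-1.28) + e^(1.28)) = -0.8565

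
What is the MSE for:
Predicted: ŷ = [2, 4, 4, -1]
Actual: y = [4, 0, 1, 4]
MSE = 13.5

MSE = (1/4)((2-4)² + (4-0)² + (4-1)² + (-1-4)²) = (1/4)(4 + 16 + 9 + 25) = 13.5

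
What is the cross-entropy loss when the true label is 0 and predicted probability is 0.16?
L = 0.1744

L = -0·log(0.16) - 1·log(0.84) = -log(0.84) = 0.1744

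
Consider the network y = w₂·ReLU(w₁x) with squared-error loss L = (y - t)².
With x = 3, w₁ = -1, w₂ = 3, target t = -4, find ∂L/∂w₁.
∂L/∂w₁ = 0

Forward pass:
z = w₁x = -1×3 = -3
h = ReLU(-3) = 0
y = w₂h = 3×0 = 0

Backward pass:
∂L/∂y = 2(y - t) = 2(0 - -4) = 8
∂y/∂h = w₂ = 3
∂h/∂z = 0 (ReLU derivative)
∂z/∂w₁ = x = 3

∂L/∂w₁ = 8 × 3 × 0 × 3 = 0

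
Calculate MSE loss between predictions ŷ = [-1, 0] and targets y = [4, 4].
MSE = 20.5

MSE = (1/2)((-1-4)² + (0-4)²) = (1/2)(25 + 16) = 20.5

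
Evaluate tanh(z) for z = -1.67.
-0.9316

tanh(-1.67) = (e^(-1.67) - e^(1.67))/(e^(-1.67) + e^(1.67)) = -0.9316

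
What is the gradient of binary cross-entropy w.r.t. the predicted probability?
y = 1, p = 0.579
∂L/∂p = -1.727

∂L/∂p = -y/p + (1-y)/(1-p) = -1/0.579 + 0 = -1.727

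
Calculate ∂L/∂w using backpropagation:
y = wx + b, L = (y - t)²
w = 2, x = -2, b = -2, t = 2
∂L/∂w = 32

y = wx + b = (2)(-2) + -2 = -6
∂L/∂y = 2(y - t) = 2(-6 - 2) = -16
∂y/∂w = x = -2
∂L/∂w = ∂L/∂y · ∂y/∂w = -16 × -2 = 32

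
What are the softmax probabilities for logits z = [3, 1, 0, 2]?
p = [0.6439, 0.0871, 0.0321, 0.2369]

exp(z) = [20.09, 2.718, 1, 7.389]
Sum = 31.19
p = [0.6439, 0.0871, 0.0321, 0.2369]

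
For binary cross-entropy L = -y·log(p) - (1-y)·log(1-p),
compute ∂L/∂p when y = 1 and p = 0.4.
∂L/∂p = -2.5

∂L/∂p = -y/p + (1-y)/(1-p) = -1/0.4 + 0 = -2.5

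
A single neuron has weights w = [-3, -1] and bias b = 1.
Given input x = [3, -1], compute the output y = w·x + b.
y = -7

y = (-3)(3) + (-1)(-1) + 1 = -7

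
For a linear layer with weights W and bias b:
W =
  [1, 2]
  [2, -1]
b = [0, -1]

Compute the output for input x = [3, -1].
y = [1, 6]

Wx = [1×3 + 2×-1, 2×3 + -1×-1]
   = [1, 7]
y = Wx + b = [1 + 0, 7 + -1] = [1, 6]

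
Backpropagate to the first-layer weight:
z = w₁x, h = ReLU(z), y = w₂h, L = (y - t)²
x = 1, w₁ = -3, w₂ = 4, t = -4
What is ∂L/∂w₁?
∂L/∂w₁ = 0

Forward pass:
z = w₁x = -3×1 = -3
h = ReLU(-3) = 0
y = w₂h = 4×0 = 0

Backward pass:
∂L/∂y = 2(y - t) = 2(0 - -4) = 8
∂y/∂h = w₂ = 4
∂h/∂z = 0 (ReLU derivative)
∂z/∂w₁ = x = 1

∂L/∂w₁ = 8 × 4 × 0 × 1 = 0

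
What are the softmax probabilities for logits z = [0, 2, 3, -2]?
p = [0.035, 0.2583, 0.702, 0.0047]

exp(z) = [1, 7.389, 20.09, 0.1353]
Sum = 28.61
p = [0.035, 0.2583, 0.702, 0.0047]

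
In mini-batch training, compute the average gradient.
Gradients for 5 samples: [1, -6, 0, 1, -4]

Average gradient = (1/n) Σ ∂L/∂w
Average gradient = -1.6

Average = (1/5)(1 + -6 + 0 + 1 + -4) = -8/5 = -1.6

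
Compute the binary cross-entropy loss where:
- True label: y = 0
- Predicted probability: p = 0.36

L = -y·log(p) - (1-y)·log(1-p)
L = 0.4463

L = -0·log(0.36) - 1·log(0.64) = -log(0.64) = 0.4463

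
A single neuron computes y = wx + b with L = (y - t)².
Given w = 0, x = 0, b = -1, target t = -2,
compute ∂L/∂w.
∂L/∂w = 0

y = wx + b = (0)(0) + -1 = -1
∂L/∂y = 2(y - t) = 2(-1 - -2) = 2
∂y/∂w = x = 0
∂L/∂w = ∂L/∂y · ∂y/∂w = 2 × 0 = 0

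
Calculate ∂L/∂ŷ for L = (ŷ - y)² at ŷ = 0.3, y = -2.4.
∂L/∂ŷ = 5.4

∂L/∂ŷ = 2(ŷ - y) = 2(0.3 - -2.4) = 2(2.7) = 5.4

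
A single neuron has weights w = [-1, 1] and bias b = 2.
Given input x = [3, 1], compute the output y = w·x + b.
y = 0

y = (-1)(3) + (1)(1) + 2 = 0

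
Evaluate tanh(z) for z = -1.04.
-0.7779

tanh(-1.04) = (e^(-1.04) - e^(1.04))/(e^(-1.04) + e^(1.04)) = -0.7779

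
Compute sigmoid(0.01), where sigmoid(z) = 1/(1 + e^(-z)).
0.5025

sigmoid(0.01) = 1/(1 + e^(-0.01)) = 1/(1 + 0.99) = 0.5025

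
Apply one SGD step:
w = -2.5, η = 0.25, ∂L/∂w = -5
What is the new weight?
w_new = -1.25

w_new = w - η·∂L/∂w = -2.5 - 0.25×(-5) = -2.5 - (-1.25) = -1.25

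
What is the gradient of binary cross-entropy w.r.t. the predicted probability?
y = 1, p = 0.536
∂L/∂p = -1.866

∂L/∂p = -y/p + (1-y)/(1-p) = -1/0.536 + 0 = -1.866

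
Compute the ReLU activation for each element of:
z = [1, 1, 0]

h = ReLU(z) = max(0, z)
h = [1, 1, 0]

ReLU applied element-wise: max(0,1)=1, max(0,1)=1, max(0,0)=0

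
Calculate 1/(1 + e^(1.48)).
0.1854

sigmoid(-1.48) = 1/(1 + e^(1.48)) = 1/(1 + 4.393) = 0.1854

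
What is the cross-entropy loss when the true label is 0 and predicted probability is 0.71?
L = 1.238

L = -0·log(0.71) - 1·log(0.29) = -log(0.29) = 1.238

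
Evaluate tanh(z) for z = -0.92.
-0.7259

tanh(-0.92) = (e^(-0.92) - e^(0.92))/(e^(-0.92) + e^(0.92)) = -0.7259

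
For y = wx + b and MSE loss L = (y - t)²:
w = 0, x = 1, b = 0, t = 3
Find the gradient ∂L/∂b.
∂L/∂b = -6

y = wx + b = (0)(1) + 0 = 0
∂L/∂y = 2(y - t) = 2(0 - 3) = -6
∂y/∂b = 1
∂L/∂b = ∂L/∂y · ∂y/∂b = -6 × 1 = -6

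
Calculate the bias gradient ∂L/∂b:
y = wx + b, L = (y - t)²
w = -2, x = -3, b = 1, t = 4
∂L/∂b = 6

y = wx + b = (-2)(-3) + 1 = 7
∂L/∂y = 2(y - t) = 2(7 - 4) = 6
∂y/∂b = 1
∂L/∂b = ∂L/∂y · ∂y/∂b = 6 × 1 = 6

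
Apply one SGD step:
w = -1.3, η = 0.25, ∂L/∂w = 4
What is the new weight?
w_new = -2.3

w_new = w - η·∂L/∂w = -1.3 - 0.25×(4) = -1.3 - (1) = -2.3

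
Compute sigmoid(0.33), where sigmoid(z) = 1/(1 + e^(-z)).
0.5818

sigmoid(0.33) = 1/(1 + e^(-0.33)) = 1/(1 + 0.7189) = 0.5818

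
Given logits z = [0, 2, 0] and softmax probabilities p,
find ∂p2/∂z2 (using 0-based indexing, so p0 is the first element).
∂p2/∂z2 = 0.09516

p = softmax(z) = [0.1065, 0.787, 0.1065]
p2 = 0.1065

∂p2/∂z2 = p2(1 - p2) = 0.1065 × (1 - 0.1065) = 0.09516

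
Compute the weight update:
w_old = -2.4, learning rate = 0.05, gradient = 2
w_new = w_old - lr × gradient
w_new = -2.5

w_new = w - η·∂L/∂w = -2.4 - 0.05×(2) = -2.4 - (0.1) = -2.5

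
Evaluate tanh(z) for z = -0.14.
-0.1391

tanh(-0.14) = (e^(-0.14) - e^(0.14))/(e^(-0.14) + e^(0.14)) = -0.1391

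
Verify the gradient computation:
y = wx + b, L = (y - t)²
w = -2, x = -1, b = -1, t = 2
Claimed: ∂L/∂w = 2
Correct

y = (-2)(-1) + -1 = 1
∂L/∂y = 2(y - t) = 2(1 - 2) = -2
∂y/∂w = x = -1
∂L/∂w = -2 × -1 = 2

Claimed value: 2
Correct: The correct gradient is 2.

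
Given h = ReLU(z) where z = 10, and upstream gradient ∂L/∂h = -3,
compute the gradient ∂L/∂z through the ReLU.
∂L/∂z = -3

h = ReLU(10) = 10
Since z > 0: ∂h/∂z = 1
∂L/∂z = ∂L/∂h · ∂h/∂z = -3 × 1 = -3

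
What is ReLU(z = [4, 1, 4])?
h = [4, 1, 4]

ReLU applied element-wise: max(0,4)=4, max(0,1)=1, max(0,4)=4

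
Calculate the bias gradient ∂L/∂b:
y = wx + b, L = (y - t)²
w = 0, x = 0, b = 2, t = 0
∂L/∂b = 4

y = wx + b = (0)(0) + 2 = 2
∂L/∂y = 2(y - t) = 2(2 - 0) = 4
∂y/∂b = 1
∂L/∂b = ∂L/∂y · ∂y/∂b = 4 × 1 = 4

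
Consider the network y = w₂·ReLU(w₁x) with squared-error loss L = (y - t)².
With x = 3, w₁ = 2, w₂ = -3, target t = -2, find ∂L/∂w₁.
∂L/∂w₁ = 288

Forward pass:
z = w₁x = 2×3 = 6
h = ReLU(6) = 6
y = w₂h = -3×6 = -18

Backward pass:
∂L/∂y = 2(y - t) = 2(-18 - -2) = -32
∂y/∂h = w₂ = -3
∂h/∂z = 1 (ReLU derivative)
∂z/∂w₁ = x = 3

∂L/∂w₁ = -32 × -3 × 1 × 3 = 288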